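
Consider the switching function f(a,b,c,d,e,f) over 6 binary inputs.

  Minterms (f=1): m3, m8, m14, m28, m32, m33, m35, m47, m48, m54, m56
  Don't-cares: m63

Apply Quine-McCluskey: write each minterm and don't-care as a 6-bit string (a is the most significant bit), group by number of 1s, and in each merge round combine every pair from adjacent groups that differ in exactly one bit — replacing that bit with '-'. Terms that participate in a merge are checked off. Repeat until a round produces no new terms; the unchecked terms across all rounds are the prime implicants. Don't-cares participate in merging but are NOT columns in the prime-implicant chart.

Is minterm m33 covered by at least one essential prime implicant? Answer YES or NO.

NO

size-2^0 implicants → 000011(✓)  001000  001110  011100  100000(✓)  100001(✓)  100011(✓)  101111(✓)  110000(✓)  110110  111000(✓)  111111(✓)
size-2^1 implicants → -00011  1-0000  1-1111  1000-1  10000-  11-000
Unchecked terms (primes): -00011, 001000, 001110, 011100, 1-0000, 1-1111, 1000-1, 10000-, 11-000, 110110
Minterm coverage:
  m3 ⊆ -00011 [E]
  m8 ⊆ 001000 [E]
  m14 ⊆ 001110 [E]
  m28 ⊆ 011100 [E]
  m32 ⊆ 1-0000,10000-
  m33 ⊆ 1000-1,10000-
  m35 ⊆ -00011,1000-1
  m47 ⊆ 1-1111 [E]
  m48 ⊆ 1-0000,11-000
  m54 ⊆ 110110 [E]
  m56 ⊆ 11-000 [E]
E = {-00011, 001000, 001110, 011100, 1-1111, 11-000, 110110}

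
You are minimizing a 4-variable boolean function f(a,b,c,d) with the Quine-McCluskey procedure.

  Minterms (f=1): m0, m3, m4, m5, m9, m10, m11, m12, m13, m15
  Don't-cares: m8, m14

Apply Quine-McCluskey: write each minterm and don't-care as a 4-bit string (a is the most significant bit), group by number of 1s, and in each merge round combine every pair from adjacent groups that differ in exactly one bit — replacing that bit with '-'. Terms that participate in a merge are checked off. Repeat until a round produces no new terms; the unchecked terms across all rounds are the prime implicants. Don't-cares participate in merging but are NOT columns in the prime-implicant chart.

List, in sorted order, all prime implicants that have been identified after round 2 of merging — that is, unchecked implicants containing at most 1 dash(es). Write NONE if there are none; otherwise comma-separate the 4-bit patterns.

-011

[col 0] 0000*, 0011*, 0100*, 0101*, 1000*, 1001*, 1010*, 1011*, 1100*, 1101*, 1110*, 1111*
[col 1] -000*, -011, -100*, -101*, 0-00*, 010-*, 1-00*, 1-01*, 1-10*, 1-11*, 10-0*, 10-1*, 100-*, 101-*, 11-0*, 11-1*, 110-*, 111-*
[col 2] --00, -10-, 1--0*, 1--1*, 1-0-*, 1-1-*, 10--*, 11--*
[col 3] 1---
Prime implicants: --00, -011, -10-, 1---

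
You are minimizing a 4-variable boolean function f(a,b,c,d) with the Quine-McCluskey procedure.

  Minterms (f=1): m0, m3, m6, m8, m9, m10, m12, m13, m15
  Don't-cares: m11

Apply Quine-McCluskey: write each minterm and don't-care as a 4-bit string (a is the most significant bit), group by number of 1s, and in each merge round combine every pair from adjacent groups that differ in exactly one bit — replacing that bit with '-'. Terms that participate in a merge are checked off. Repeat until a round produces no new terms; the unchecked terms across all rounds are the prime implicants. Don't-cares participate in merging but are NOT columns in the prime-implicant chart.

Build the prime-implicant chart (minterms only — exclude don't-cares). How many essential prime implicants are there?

size-2^0 implicants → 0000(✓)  0011(✓)  0110  1000(✓)  1001(✓)  1010(✓)  1011(✓)  1100(✓)  1101(✓)  1111(✓)
size-2^1 implicants → -000  -011  1-00(✓)  1-01(✓)  1-11(✓)  10-0(✓)  10-1(✓)  100-(✓)  101-(✓)  11-1(✓)  110-(✓)
size-2^2 implicants → 1--1  1-0-  10--
Unchecked terms (primes): -000, -011, 0110, 1--1, 1-0-, 10--
Minterm coverage:
  m0 ⊆ -000 [E]
  m3 ⊆ -011 [E]
  m6 ⊆ 0110 [E]
  m8 ⊆ -000,1-0-,10--
  m9 ⊆ 1--1,1-0-,10--
  m10 ⊆ 10-- [E]
  m12 ⊆ 1-0- [E]
  m13 ⊆ 1--1,1-0-
  m15 ⊆ 1--1 [E]
E = {-000, -011, 0110, 1--1, 1-0-, 10--}

6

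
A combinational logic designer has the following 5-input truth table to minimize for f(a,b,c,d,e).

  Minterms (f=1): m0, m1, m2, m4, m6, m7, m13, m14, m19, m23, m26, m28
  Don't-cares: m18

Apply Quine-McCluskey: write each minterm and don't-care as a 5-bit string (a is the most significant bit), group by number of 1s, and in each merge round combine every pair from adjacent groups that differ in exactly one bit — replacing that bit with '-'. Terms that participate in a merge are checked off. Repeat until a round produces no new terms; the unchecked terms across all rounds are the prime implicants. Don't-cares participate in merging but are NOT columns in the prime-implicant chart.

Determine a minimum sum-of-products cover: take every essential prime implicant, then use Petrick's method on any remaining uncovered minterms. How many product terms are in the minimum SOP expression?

Round 0: 00000✓ 00001✓ 00010✓ 00100✓ 00110✓ 00111✓ 01101 01110✓ 10010✓ 10011✓ 10111✓ 11010✓ 11100
Round 1: -0010 -0111 0-110 00-00✓ 00-10✓ 000-0✓ 0000- 001-0✓ 0011- 1-010 10-11 1001-
Round 2: 00--0
PIs = {-0010, -0111, 0-110, 00--0, 0000-, 0011-, 01101, 1-010, 10-11, 1001-, 11100}
Coverage chart:
  m0: 00--0,0000-
  m1: 0000- ←essential
  m2: -0010,00--0
  m4: 00--0 ←essential
  m6: 0-110,00--0,0011-
  m7: -0111,0011-
  m13: 01101 ←essential
  m14: 0-110 ←essential
  m19: 10-11,1001-
  m23: -0111,10-11
  m26: 1-010 ←essential
  m28: 11100 ←essential
Essential: 0-110, 00--0, 0000-, 01101, 1-010, 11100
Petrick residual → -0111, 10-11
Min cover (8 terms): b'cde + a'cde' + a'b'e' + a'b'c'd' + a'bcd'e + ac'de' + ab'de + abcd'e'

8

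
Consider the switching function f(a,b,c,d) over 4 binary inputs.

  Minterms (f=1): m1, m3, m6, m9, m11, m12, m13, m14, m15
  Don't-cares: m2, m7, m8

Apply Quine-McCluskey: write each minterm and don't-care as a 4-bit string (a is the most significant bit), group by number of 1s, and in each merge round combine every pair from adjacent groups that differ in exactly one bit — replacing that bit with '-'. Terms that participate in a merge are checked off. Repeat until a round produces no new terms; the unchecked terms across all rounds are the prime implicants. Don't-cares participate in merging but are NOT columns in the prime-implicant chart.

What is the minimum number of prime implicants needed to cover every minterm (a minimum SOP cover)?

Round 0: 0001✓ 0010✓ 0011✓ 0110✓ 0111✓ 1000✓ 1001✓ 1011✓ 1100✓ 1101✓ 1110✓ 1111✓
Round 1: -001✓ -011✓ -110✓ -111✓ 0-10✓ 0-11✓ 00-1✓ 001-✓ 011-✓ 1-00✓ 1-01✓ 1-11✓ 10-1✓ 100-✓ 11-0✓ 11-1✓ 110-✓ 111-✓
Round 2: --11 -0-1 -11- 0-1- 1--1 1-0- 11--
PIs = {--11, -0-1, -11-, 0-1-, 1--1, 1-0-, 11--}
Coverage chart:
  m1: -0-1 ←essential
  m3: --11,-0-1,0-1-
  m6: -11-,0-1-
  m9: -0-1,1--1,1-0-
  m11: --11,-0-1,1--1
  m12: 1-0-,11--
  m13: 1--1,1-0-,11--
  m14: -11-,11--
  m15: --11,-11-,1--1,11--
Essential: -0-1
Petrick residual → -11-, 1-0-
Min cover (3 terms): b'd + bc + ac'

3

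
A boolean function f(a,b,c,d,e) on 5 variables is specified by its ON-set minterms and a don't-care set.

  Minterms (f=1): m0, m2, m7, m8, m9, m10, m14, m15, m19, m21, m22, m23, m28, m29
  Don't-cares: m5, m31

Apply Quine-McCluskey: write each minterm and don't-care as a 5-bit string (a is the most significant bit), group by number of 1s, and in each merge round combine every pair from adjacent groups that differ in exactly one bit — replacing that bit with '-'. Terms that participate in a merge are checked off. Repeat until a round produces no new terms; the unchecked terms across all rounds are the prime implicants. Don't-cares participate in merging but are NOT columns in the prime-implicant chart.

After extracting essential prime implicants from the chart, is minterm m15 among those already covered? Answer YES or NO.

NO

[col 0] 00000*, 00010*, 00101*, 00111*, 01000*, 01001*, 01010*, 01110*, 01111*, 10011*, 10101*, 10110*, 10111*, 11100*, 11101*, 11111*
[col 1] -0101*, -0111*, -1111*, 0-000*, 0-010*, 0-111*, 000-0*, 001-1*, 01-10, 010-0*, 0100-, 0111-, 1-101*, 1-111*, 10-11, 101-1*, 1011-, 111-1*, 1110-
[col 2] --111, -01-1, 0-0-0, 1-1-1
Prime implicants: --111, -01-1, 0-0-0, 01-10, 0100-, 0111-, 1-1-1, 10-11, 1011-, 1110-
PI chart (minterm → PIs covering it):
  0 | 0-0-0  (sole → essential)
  2 | 0-0-0  (sole → essential)
  7 | --111,-01-1
  8 | 0-0-0,0100-
  9 | 0100-  (sole → essential)
  10 | 0-0-0,01-10
  14 | 01-10,0111-
  15 | --111,0111-
  19 | 10-11  (sole → essential)
  21 | -01-1,1-1-1
  22 | 1011-  (sole → essential)
  23 | --111,-01-1,1-1-1,10-11,1011-
  28 | 1110-  (sole → essential)
  29 | 1-1-1,1110-
Essential prime implicants: 0-0-0, 0100-, 10-11, 1011-, 1110-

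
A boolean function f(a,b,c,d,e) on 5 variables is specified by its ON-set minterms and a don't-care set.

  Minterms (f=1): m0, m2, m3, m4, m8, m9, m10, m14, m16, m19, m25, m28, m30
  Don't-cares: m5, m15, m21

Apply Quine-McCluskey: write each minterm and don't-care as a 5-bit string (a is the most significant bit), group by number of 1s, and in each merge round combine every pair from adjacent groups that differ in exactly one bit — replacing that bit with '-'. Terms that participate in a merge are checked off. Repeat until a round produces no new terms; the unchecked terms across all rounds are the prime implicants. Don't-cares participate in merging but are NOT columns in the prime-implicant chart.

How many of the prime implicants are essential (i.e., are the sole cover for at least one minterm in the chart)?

4

size-2^0 implicants → 00000(✓)  00010(✓)  00011(✓)  00100(✓)  00101(✓)  01000(✓)  01001(✓)  01010(✓)  01110(✓)  01111(✓)  10000(✓)  10011(✓)  10101(✓)  11001(✓)  11100(✓)  11110(✓)
size-2^1 implicants → -0000  -0011  -0101  -1001  -1110  0-000(✓)  0-010(✓)  00-00  000-0(✓)  0001-  0010-  01-10  010-0(✓)  0100-  0111-  111-0
size-2^2 implicants → 0-0-0
Unchecked terms (primes): -0000, -0011, -0101, -1001, -1110, 0-0-0, 00-00, 0001-, 0010-, 01-10, 0100-, 0111-, 111-0
Minterm coverage:
  m0 ⊆ -0000,0-0-0,00-00
  m2 ⊆ 0-0-0,0001-
  m3 ⊆ -0011,0001-
  m4 ⊆ 00-00,0010-
  m8 ⊆ 0-0-0,0100-
  m9 ⊆ -1001,0100-
  m10 ⊆ 0-0-0,01-10
  m14 ⊆ -1110,01-10,0111-
  m16 ⊆ -0000 [E]
  m19 ⊆ -0011 [E]
  m25 ⊆ -1001 [E]
  m28 ⊆ 111-0 [E]
  m30 ⊆ -1110,111-0
E = {-0000, -0011, -1001, 111-0}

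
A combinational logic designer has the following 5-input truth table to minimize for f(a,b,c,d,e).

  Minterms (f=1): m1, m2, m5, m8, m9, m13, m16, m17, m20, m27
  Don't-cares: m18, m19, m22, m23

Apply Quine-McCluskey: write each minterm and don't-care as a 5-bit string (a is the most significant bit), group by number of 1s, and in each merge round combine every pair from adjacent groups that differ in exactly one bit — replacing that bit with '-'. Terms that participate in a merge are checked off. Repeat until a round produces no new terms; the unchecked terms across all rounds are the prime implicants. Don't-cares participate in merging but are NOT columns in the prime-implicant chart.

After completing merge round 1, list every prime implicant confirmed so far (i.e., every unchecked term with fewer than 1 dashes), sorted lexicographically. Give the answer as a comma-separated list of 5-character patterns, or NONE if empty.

NONE

Round 0: 00001✓ 00010✓ 00101✓ 01000✓ 01001✓ 01101✓ 10000✓ 10001✓ 10010✓ 10011✓ 10100✓ 10110✓ 10111✓ 11011✓
Round 1: -0001 -0010 0-001✓ 0-101✓ 00-01✓ 01-01✓ 0100- 1-011 10-00✓ 10-10✓ 10-11✓ 100-0✓ 100-1✓ 1000-✓ 1001-✓ 101-0✓ 1011-✓
Round 2: 0--01 10--0 10-1- 100--
PIs = {-0001, -0010, 0--01, 0100-, 1-011, 10--0, 10-1-, 100--}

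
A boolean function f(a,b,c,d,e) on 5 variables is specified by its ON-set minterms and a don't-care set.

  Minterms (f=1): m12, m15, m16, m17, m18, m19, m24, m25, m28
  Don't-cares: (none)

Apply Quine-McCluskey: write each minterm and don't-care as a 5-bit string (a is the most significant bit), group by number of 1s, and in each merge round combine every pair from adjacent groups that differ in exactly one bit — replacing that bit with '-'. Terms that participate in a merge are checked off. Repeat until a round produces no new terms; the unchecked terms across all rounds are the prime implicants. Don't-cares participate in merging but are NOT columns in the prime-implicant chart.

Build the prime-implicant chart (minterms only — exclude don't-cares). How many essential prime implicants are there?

[col 0] 01100*, 01111, 10000*, 10001*, 10010*, 10011*, 11000*, 11001*, 11100*
[col 1] -1100, 1-000*, 1-001*, 100-0*, 100-1*, 1000-*, 1001-*, 11-00, 1100-*
[col 2] 1-00-, 100--
Prime implicants: -1100, 01111, 1-00-, 100--, 11-00
PI chart (minterm → PIs covering it):
  12 | -1100  (sole → essential)
  15 | 01111  (sole → essential)
  16 | 1-00-,100--
  17 | 1-00-,100--
  18 | 100--  (sole → essential)
  19 | 100--  (sole → essential)
  24 | 1-00-,11-00
  25 | 1-00-  (sole → essential)
  28 | -1100,11-00
Essential prime implicants: -1100, 01111, 1-00-, 100--

4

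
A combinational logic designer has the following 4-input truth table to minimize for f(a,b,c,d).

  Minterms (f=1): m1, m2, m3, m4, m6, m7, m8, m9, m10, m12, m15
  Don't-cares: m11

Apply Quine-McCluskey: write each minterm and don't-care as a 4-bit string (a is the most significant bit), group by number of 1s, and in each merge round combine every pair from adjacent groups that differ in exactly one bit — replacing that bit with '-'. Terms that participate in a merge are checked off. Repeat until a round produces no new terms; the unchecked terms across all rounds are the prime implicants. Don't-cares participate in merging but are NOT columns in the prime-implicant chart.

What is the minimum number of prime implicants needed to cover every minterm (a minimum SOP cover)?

[col 0] 0001*, 0010*, 0011*, 0100*, 0110*, 0111*, 1000*, 1001*, 1010*, 1011*, 1100*, 1111*
[col 1] -001*, -010*, -011*, -100, -111*, 0-10*, 0-11*, 00-1*, 001-*, 01-0, 011-*, 1-00, 1-11*, 10-0*, 10-1*, 100-*, 101-*
[col 2] --11, -0-1, -01-, 0-1-, 10--
Prime implicants: --11, -0-1, -01-, -100, 0-1-, 01-0, 1-00, 10--
PI chart (minterm → PIs covering it):
  1 | -0-1  (sole → essential)
  2 | -01-,0-1-
  3 | --11,-0-1,-01-,0-1-
  4 | -100,01-0
  6 | 0-1-,01-0
  7 | --11,0-1-
  8 | 1-00,10--
  9 | -0-1,10--
  10 | -01-,10--
  12 | -100,1-00
  15 | --11  (sole → essential)
Essential prime implicants: --11, -0-1
Petrick residual → -01-, 01-0, 1-00
Minimum SOP uses 5 PIs: cd + b'd + b'c + a'bd' + ac'd'

5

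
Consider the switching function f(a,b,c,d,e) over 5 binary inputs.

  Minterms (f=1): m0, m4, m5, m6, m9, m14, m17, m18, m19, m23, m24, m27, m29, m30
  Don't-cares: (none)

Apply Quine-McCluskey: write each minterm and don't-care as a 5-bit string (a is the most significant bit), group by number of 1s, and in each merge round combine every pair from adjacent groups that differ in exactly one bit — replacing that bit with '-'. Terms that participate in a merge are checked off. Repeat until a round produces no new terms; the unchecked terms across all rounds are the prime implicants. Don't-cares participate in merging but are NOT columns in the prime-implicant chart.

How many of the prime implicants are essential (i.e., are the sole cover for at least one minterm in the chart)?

10

[col 0] 00000*, 00100*, 00101*, 00110*, 01001, 01110*, 10001*, 10010*, 10011*, 10111*, 11000, 11011*, 11101, 11110*
[col 1] -1110, 0-110, 00-00, 001-0, 0010-, 1-011, 10-11, 100-1, 1001-
Prime implicants: -1110, 0-110, 00-00, 001-0, 0010-, 01001, 1-011, 10-11, 100-1, 1001-, 11000, 11101
PI chart (minterm → PIs covering it):
  0 | 00-00  (sole → essential)
  4 | 00-00,001-0,0010-
  5 | 0010-  (sole → essential)
  6 | 0-110,001-0
  9 | 01001  (sole → essential)
  14 | -1110,0-110
  17 | 100-1  (sole → essential)
  18 | 1001-  (sole → essential)
  19 | 1-011,10-11,100-1,1001-
  23 | 10-11  (sole → essential)
  24 | 11000  (sole → essential)
  27 | 1-011  (sole → essential)
  29 | 11101  (sole → essential)
  30 | -1110  (sole → essential)
Essential prime implicants: -1110, 00-00, 0010-, 01001, 1-011, 10-11, 100-1, 1001-, 11000, 11101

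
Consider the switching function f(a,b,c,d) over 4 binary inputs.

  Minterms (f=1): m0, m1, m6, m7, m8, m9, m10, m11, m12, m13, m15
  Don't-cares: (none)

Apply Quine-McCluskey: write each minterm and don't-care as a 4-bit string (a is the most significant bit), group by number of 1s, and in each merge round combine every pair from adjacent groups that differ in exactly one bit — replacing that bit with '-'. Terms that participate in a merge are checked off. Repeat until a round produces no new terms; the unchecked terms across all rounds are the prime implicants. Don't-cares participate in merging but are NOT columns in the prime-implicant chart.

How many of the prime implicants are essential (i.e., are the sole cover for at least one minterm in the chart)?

[col 0] 0000*, 0001*, 0110*, 0111*, 1000*, 1001*, 1010*, 1011*, 1100*, 1101*, 1111*
[col 1] -000*, -001*, -111, 000-*, 011-, 1-00*, 1-01*, 1-11*, 10-0*, 10-1*, 100-*, 101-*, 11-1*, 110-*
[col 2] -00-, 1--1, 1-0-, 10--
Prime implicants: -00-, -111, 011-, 1--1, 1-0-, 10--
PI chart (minterm → PIs covering it):
  0 | -00-  (sole → essential)
  1 | -00-  (sole → essential)
  6 | 011-  (sole → essential)
  7 | -111,011-
  8 | -00-,1-0-,10--
  9 | -00-,1--1,1-0-,10--
  10 | 10--  (sole → essential)
  11 | 1--1,10--
  12 | 1-0-  (sole → essential)
  13 | 1--1,1-0-
  15 | -111,1--1
Essential prime implicants: -00-, 011-, 1-0-, 10--

4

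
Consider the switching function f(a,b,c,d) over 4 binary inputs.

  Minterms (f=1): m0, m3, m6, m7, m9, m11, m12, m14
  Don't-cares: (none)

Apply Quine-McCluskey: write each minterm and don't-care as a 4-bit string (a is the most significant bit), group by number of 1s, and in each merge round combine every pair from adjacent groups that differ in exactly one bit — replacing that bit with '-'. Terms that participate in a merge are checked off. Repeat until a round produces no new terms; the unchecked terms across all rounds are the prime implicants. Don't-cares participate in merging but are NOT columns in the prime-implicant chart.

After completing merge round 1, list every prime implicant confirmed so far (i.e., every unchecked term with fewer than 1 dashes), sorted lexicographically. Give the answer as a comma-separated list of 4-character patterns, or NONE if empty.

0000

size-2^0 implicants → 0000  0011(✓)  0110(✓)  0111(✓)  1001(✓)  1011(✓)  1100(✓)  1110(✓)
size-2^1 implicants → -011  -110  0-11  011-  10-1  11-0
Unchecked terms (primes): -011, -110, 0-11, 0000, 011-, 10-1, 11-0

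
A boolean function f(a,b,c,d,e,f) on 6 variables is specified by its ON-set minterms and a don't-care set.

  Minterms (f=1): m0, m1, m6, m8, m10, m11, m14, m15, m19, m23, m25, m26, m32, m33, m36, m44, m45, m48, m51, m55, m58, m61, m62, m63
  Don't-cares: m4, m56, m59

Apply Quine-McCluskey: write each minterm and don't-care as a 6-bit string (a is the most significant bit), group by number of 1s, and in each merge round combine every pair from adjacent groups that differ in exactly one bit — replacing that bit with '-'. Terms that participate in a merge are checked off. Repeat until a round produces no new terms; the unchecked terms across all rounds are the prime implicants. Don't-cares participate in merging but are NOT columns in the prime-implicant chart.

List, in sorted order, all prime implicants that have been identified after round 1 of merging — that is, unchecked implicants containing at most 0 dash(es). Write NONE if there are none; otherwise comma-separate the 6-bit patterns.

Round 0: 000000✓ 000001✓ 000100✓ 000110✓ 001000✓ 001010✓ 001011✓ 001110✓ 001111✓ 010011✓ 010111✓ 011001 011010✓ 100000✓ 100001✓ 100100✓ 101100✓ 101101✓ 110000✓ 110011✓ 110111✓ 111000✓ 111010✓ 111011✓ 111101✓ 111110✓ 111111✓
Round 1: -00000✓ -00001✓ -00100✓ -10011✓ -10111✓ -11010 0-1010 00-000 00-110 000-00✓ 00000-✓ 0001-0 001-10✓ 001-11✓ 0010-0 00101-✓ 00111-✓ 010-11✓ 1-0000 1-1101 10-100 100-00✓ 10000-✓ 10110- 11-000 11-011✓ 11-111✓ 110-11✓ 111-10✓ 111-11✓ 1110-0 11101-✓ 1111-1 11111-✓
Round 2: -00-00 -0000- -10-11 001-1- 11--11 111-1-
PIs = {-00-00, -0000-, -10-11, -11010, 0-1010, 00-000, 00-110, 0001-0, 001-1-, 0010-0, 011001, 1-0000, 1-1101, 10-100, 10110-, 11--11, 11-000, 111-1-, 1110-0, 1111-1}

011001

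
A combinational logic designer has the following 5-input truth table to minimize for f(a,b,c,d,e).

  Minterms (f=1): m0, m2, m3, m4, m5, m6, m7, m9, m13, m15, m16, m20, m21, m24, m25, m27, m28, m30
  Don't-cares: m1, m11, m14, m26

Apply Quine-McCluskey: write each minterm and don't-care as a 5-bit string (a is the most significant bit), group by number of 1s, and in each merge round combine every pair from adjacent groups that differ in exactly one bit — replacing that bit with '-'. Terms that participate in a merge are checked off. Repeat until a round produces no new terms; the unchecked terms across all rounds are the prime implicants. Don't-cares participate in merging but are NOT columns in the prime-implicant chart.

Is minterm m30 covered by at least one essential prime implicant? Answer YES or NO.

NO

Round 0: 00000✓ 00001✓ 00010✓ 00011✓ 00100✓ 00101✓ 00110✓ 00111✓ 01001✓ 01011✓ 01101✓ 01110✓ 01111✓ 10000✓ 10100✓ 10101✓ 11000✓ 11001✓ 11010✓ 11011✓ 11100✓ 11110✓
Round 1: -0000✓ -0100✓ -0101✓ -1001✓ -1011✓ -1110 0-001✓ 0-011✓ 0-101✓ 0-110✓ 0-111✓ 00-00✓ 00-01✓ 00-10✓ 00-11✓ 000-0✓ 000-1✓ 0000-✓ 0001-✓ 001-0✓ 001-1✓ 0010-✓ 0011-✓ 01-01✓ 01-11✓ 010-1✓ 011-1✓ 0111-✓ 1-000✓ 1-100✓ 10-00✓ 1010-✓ 11-00✓ 11-10✓ 110-0✓ 110-1✓ 1100-✓ 1101-✓ 111-0✓
Round 2: -0-00 -010- -10-1 0--01✓ 0--11✓ 0-0-1✓ 0-1-1✓ 0-11- 00--0✓ 00--1✓ 00-0-✓ 00-1-✓ 000--✓ 001--✓ 01--1✓ 1--00 11--0 110--
Round 3: 0---1 00---
PIs = {-0-00, -010-, -10-1, -1110, 0---1, 0-11-, 00---, 1--00, 11--0, 110--}
Coverage chart:
  m0: -0-00,00---
  m2: 00--- ←essential
  m3: 0---1,00---
  m4: -0-00,-010-,00---
  m5: -010-,0---1,00---
  m6: 0-11-,00---
  m7: 0---1,0-11-,00---
  m9: -10-1,0---1
  m13: 0---1 ←essential
  m15: 0---1,0-11-
  m16: -0-00,1--00
  m20: -0-00,-010-,1--00
  m21: -010- ←essential
  m24: 1--00,11--0,110--
  m25: -10-1,110--
  m27: -10-1,110--
  m28: 1--00,11--0
  m30: -1110,11--0
Essential: -010-, 0---1, 00---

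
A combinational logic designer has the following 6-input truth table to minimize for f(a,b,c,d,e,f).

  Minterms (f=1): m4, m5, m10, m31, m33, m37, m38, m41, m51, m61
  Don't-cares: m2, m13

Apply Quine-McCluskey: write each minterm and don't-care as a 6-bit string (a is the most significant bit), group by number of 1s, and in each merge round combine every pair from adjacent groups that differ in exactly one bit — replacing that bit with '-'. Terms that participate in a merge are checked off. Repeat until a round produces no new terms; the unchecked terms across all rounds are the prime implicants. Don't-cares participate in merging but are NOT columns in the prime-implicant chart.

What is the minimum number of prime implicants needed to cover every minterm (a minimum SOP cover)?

8

Round 0: 000010✓ 000100✓ 000101✓ 001010✓ 001101✓ 011111 100001✓ 100101✓ 100110 101001✓ 110011 111101
Round 1: -00101 00-010 00-101 00010- 10-001 100-01
PIs = {-00101, 00-010, 00-101, 00010-, 011111, 10-001, 100-01, 100110, 110011, 111101}
Coverage chart:
  m4: 00010- ←essential
  m5: -00101,00-101,00010-
  m10: 00-010 ←essential
  m31: 011111 ←essential
  m33: 10-001,100-01
  m37: -00101,100-01
  m38: 100110 ←essential
  m41: 10-001 ←essential
  m51: 110011 ←essential
  m61: 111101 ←essential
Essential: 00-010, 00010-, 011111, 10-001, 100110, 110011, 111101
Petrick residual → -00101
Min cover (8 terms): b'c'de'f + a'b'd'ef' + a'b'c'de' + a'bcdef + ab'd'e'f + ab'c'def' + abc'd'ef + abcde'f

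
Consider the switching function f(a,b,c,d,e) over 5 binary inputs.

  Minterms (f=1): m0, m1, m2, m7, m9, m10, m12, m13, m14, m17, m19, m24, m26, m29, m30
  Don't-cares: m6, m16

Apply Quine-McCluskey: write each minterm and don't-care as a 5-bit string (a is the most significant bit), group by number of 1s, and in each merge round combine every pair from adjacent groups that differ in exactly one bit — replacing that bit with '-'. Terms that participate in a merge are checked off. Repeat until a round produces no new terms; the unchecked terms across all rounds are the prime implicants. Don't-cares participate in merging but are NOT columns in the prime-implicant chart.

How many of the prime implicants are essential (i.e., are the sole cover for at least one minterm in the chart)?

4

size-2^0 implicants → 00000(✓)  00001(✓)  00010(✓)  00110(✓)  00111(✓)  01001(✓)  01010(✓)  01100(✓)  01101(✓)  01110(✓)  10000(✓)  10001(✓)  10011(✓)  11000(✓)  11010(✓)  11101(✓)  11110(✓)
size-2^1 implicants → -0000(✓)  -0001(✓)  -1010(✓)  -1101  -1110(✓)  0-001  0-010(✓)  0-110(✓)  00-10(✓)  000-0  0000-(✓)  0011-  01-01  01-10(✓)  011-0  0110-  1-000  100-1  1000-(✓)  11-10(✓)  110-0
size-2^2 implicants → -000-  -1-10  0--10
Unchecked terms (primes): -000-, -1-10, -1101, 0--10, 0-001, 000-0, 0011-, 01-01, 011-0, 0110-, 1-000, 100-1, 110-0
Minterm coverage:
  m0 ⊆ -000-,000-0
  m1 ⊆ -000-,0-001
  m2 ⊆ 0--10,000-0
  m7 ⊆ 0011- [E]
  m9 ⊆ 0-001,01-01
  m10 ⊆ -1-10,0--10
  m12 ⊆ 011-0,0110-
  m13 ⊆ -1101,01-01,0110-
  m14 ⊆ -1-10,0--10,011-0
  m17 ⊆ -000-,100-1
  m19 ⊆ 100-1 [E]
  m24 ⊆ 1-000,110-0
  m26 ⊆ -1-10,110-0
  m29 ⊆ -1101 [E]
  m30 ⊆ -1-10 [E]
E = {-1-10, -1101, 0011-, 100-1}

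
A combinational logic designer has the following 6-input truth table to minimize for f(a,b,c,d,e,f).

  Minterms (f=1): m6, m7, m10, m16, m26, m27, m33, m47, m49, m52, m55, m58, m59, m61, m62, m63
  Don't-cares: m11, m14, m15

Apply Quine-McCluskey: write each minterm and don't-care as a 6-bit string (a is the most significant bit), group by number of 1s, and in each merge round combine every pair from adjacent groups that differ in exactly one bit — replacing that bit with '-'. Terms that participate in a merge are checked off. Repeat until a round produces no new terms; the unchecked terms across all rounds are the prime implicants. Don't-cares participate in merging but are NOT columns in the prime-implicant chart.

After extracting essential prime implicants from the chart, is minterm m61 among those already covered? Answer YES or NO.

[col 0] 000110*, 000111*, 001010*, 001011*, 001110*, 001111*, 010000, 011010*, 011011*, 100001*, 101111*, 110001*, 110100, 110111*, 111010*, 111011*, 111101*, 111110*, 111111*
[col 1] -01111, -11010*, -11011*, 0-1010*, 0-1011*, 00-110*, 00-111*, 00011-*, 001-10*, 001-11*, 00101-*, 00111-*, 01101-*, 1-0001, 1-1111, 11-111, 111-10*, 111-11*, 11101-*, 1111-1, 11111-*
[col 2] -1101-, 0-101-, 00-11-, 001-1-, 111-1-
Prime implicants: -01111, -1101-, 0-101-, 00-11-, 001-1-, 010000, 1-0001, 1-1111, 11-111, 110100, 111-1-, 1111-1
PI chart (minterm → PIs covering it):
  6 | 00-11-  (sole → essential)
  7 | 00-11-  (sole → essential)
  10 | 0-101-,001-1-
  16 | 010000  (sole → essential)
  26 | -1101-,0-101-
  27 | -1101-,0-101-
  33 | 1-0001  (sole → essential)
  47 | -01111,1-1111
  49 | 1-0001  (sole → essential)
  52 | 110100  (sole → essential)
  55 | 11-111  (sole → essential)
  58 | -1101-,111-1-
  59 | -1101-,111-1-
  61 | 1111-1  (sole → essential)
  62 | 111-1-  (sole → essential)
  63 | 1-1111,11-111,111-1-,1111-1
Essential prime implicants: 00-11-, 010000, 1-0001, 11-111, 110100, 111-1-, 1111-1

YES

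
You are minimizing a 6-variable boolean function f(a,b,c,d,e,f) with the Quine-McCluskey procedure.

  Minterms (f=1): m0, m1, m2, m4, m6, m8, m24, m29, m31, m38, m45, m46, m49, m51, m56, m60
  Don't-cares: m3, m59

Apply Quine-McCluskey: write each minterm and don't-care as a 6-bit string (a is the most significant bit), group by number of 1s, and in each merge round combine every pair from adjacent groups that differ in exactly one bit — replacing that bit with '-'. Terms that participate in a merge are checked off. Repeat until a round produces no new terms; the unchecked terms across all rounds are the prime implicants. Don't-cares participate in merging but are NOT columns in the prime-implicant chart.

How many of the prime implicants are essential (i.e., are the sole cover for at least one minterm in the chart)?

7

[col 0] 000000*, 000001*, 000010*, 000011*, 000100*, 000110*, 001000*, 011000*, 011101*, 011111*, 100110*, 101101, 101110*, 110001*, 110011*, 111000*, 111011*, 111100*
[col 1] -00110, -11000, 0-1000, 00-000, 000-00*, 000-10*, 0000-0*, 0000-1*, 00000-*, 00001-*, 0001-0*, 0111-1, 10-110, 11-011, 1100-1, 111-00
[col 2] 000--0, 0000--
Prime implicants: -00110, -11000, 0-1000, 00-000, 000--0, 0000--, 0111-1, 10-110, 101101, 11-011, 1100-1, 111-00
PI chart (minterm → PIs covering it):
  0 | 00-000,000--0,0000--
  1 | 0000--  (sole → essential)
  2 | 000--0,0000--
  4 | 000--0  (sole → essential)
  6 | -00110,000--0
  8 | 0-1000,00-000
  24 | -11000,0-1000
  29 | 0111-1  (sole → essential)
  31 | 0111-1  (sole → essential)
  38 | -00110,10-110
  45 | 101101  (sole → essential)
  46 | 10-110  (sole → essential)
  49 | 1100-1  (sole → essential)
  51 | 11-011,1100-1
  56 | -11000,111-00
  60 | 111-00  (sole → essential)
Essential prime implicants: 000--0, 0000--, 0111-1, 10-110, 101101, 1100-1, 111-00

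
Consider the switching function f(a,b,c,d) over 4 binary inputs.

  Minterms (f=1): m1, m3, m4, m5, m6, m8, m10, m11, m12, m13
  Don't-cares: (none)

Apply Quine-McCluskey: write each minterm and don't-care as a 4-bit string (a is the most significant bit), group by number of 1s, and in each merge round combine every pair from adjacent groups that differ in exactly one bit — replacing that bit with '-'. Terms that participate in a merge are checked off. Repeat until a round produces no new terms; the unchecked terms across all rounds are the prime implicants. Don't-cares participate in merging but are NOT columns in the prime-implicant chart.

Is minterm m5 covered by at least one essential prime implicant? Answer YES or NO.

[col 0] 0001*, 0011*, 0100*, 0101*, 0110*, 1000*, 1010*, 1011*, 1100*, 1101*
[col 1] -011, -100*, -101*, 0-01, 00-1, 01-0, 010-*, 1-00, 10-0, 101-, 110-*
[col 2] -10-
Prime implicants: -011, -10-, 0-01, 00-1, 01-0, 1-00, 10-0, 101-
PI chart (minterm → PIs covering it):
  1 | 0-01,00-1
  3 | -011,00-1
  4 | -10-,01-0
  5 | -10-,0-01
  6 | 01-0  (sole → essential)
  8 | 1-00,10-0
  10 | 10-0,101-
  11 | -011,101-
  12 | -10-,1-00
  13 | -10-  (sole → essential)
Essential prime implicants: -10-, 01-0

YES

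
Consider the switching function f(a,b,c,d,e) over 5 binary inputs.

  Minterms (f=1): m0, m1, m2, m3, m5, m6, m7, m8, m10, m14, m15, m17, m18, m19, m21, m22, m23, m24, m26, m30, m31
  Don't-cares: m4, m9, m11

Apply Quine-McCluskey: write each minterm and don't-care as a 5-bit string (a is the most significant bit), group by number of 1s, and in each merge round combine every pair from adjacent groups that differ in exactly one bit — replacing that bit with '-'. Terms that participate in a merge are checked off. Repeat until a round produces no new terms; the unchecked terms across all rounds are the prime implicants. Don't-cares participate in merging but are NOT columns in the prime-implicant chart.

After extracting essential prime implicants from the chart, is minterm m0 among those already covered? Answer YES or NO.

NO

Round 0: 00000✓ 00001✓ 00010✓ 00011✓ 00100✓ 00101✓ 00110✓ 00111✓ 01000✓ 01001✓ 01010✓ 01011✓ 01110✓ 01111✓ 10001✓ 10010✓ 10011✓ 10101✓ 10110✓ 10111✓ 11000✓ 11010✓ 11110✓ 11111✓
Round 1: -0001✓ -0010✓ -0011✓ -0101✓ -0110✓ -0111✓ -1000✓ -1010✓ -1110✓ -1111✓ 0-000✓ 0-001✓ 0-010✓ 0-011✓ 0-110✓ 0-111✓ 00-00✓ 00-01✓ 00-10✓ 00-11✓ 000-0✓ 000-1✓ 0000-✓ 0001-✓ 001-0✓ 001-1✓ 0010-✓ 0011-✓ 01-10✓ 01-11✓ 010-0✓ 010-1✓ 0100-✓ 0101-✓ 0111-✓ 1-010✓ 1-110✓ 1-111✓ 10-01✓ 10-10✓ 10-11✓ 100-1✓ 1001-✓ 101-1✓ 1011-✓ 11-10✓ 110-0✓ 1111-✓
Round 2: --010✓ --110✓ --111✓ -0-01✓ -0-10✓ -0-11✓ -00-1✓ -001-✓ -01-1✓ -011-✓ -1-10✓ -10-0 -111-✓ 0--10✓ 0--11✓ 0-0-0✓ 0-0-1✓ 0-00-✓ 0-01-✓ 0-11-✓ 00--0✓ 00--1✓ 00-0-✓ 00-1-✓ 000--✓ 001--✓ 01-1-✓ 010--✓ 1--10✓ 1-11-✓ 10--1✓ 10-1-✓
Round 3: ---10 --11- -0--1 -0-1- 0--1- 0-0-- 00---
PIs = {---10, --11-, -0--1, -0-1-, -10-0, 0--1-, 0-0--, 00---}
Coverage chart:
  m0: 0-0--,00---
  m1: -0--1,0-0--,00---
  m2: ---10,-0-1-,0--1-,0-0--,00---
  m3: -0--1,-0-1-,0--1-,0-0--,00---
  m5: -0--1,00---
  m6: ---10,--11-,-0-1-,0--1-,00---
  m7: --11-,-0--1,-0-1-,0--1-,00---
  m8: -10-0,0-0--
  m10: ---10,-10-0,0--1-,0-0--
  m14: ---10,--11-,0--1-
  m15: --11-,0--1-
  m17: -0--1 ←essential
  m18: ---10,-0-1-
  m19: -0--1,-0-1-
  m21: -0--1 ←essential
  m22: ---10,--11-,-0-1-
  m23: --11-,-0--1,-0-1-
  m24: -10-0 ←essential
  m26: ---10,-10-0
  m30: ---10,--11-
  m31: --11- ←essential
Essential: --11-, -0--1, -10-0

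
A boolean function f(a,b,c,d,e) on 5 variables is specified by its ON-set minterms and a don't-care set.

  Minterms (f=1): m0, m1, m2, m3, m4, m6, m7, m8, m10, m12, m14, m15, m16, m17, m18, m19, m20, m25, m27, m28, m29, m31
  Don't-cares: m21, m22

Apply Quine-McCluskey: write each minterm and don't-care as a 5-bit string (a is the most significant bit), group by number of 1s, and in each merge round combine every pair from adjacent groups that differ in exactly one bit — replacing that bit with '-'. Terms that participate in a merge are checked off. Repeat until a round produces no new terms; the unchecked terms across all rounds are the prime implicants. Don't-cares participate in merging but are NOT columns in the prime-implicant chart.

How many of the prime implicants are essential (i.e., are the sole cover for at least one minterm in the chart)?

2

size-2^0 implicants → 00000(✓)  00001(✓)  00010(✓)  00011(✓)  00100(✓)  00110(✓)  00111(✓)  01000(✓)  01010(✓)  01100(✓)  01110(✓)  01111(✓)  10000(✓)  10001(✓)  10010(✓)  10011(✓)  10100(✓)  10101(✓)  10110(✓)  11001(✓)  11011(✓)  11100(✓)  11101(✓)  11111(✓)
size-2^1 implicants → -0000(✓)  -0001(✓)  -0010(✓)  -0011(✓)  -0100(✓)  -0110(✓)  -1100(✓)  -1111  0-000(✓)  0-010(✓)  0-100(✓)  0-110(✓)  0-111(✓)  00-00(✓)  00-10(✓)  00-11(✓)  000-0(✓)  000-1(✓)  0000-(✓)  0001-(✓)  001-0(✓)  0011-(✓)  01-00(✓)  01-10(✓)  010-0(✓)  011-0(✓)  0111-(✓)  1-001(✓)  1-011(✓)  1-100(✓)  1-101(✓)  10-00(✓)  10-01(✓)  10-10(✓)  100-0(✓)  100-1(✓)  1000-(✓)  1001-(✓)  101-0(✓)  1010-(✓)  11-01(✓)  11-11(✓)  110-1(✓)  111-1(✓)  1110-(✓)
size-2^2 implicants → --100  -0-00(✓)  -0-10(✓)  -00-0(✓)  -00-1(✓)  -000-(✓)  -001-(✓)  -01-0(✓)  0--00(✓)  0--10(✓)  0-0-0(✓)  0-1-0(✓)  0-11-  00--0(✓)  00-1-  000--(✓)  01--0(✓)  1--01  1-0-1  1-10-  10--0(✓)  10-0-  100--(✓)  11--1
size-2^3 implicants → -0--0  -00--  0---0
Unchecked terms (primes): --100, -0--0, -00--, -1111, 0---0, 0-11-, 00-1-, 1--01, 1-0-1, 1-10-, 10-0-, 11--1
Minterm coverage:
  m0 ⊆ -0--0,-00--,0---0
  m1 ⊆ -00-- [E]
  m2 ⊆ -0--0,-00--,0---0,00-1-
  m3 ⊆ -00--,00-1-
  m4 ⊆ --100,-0--0,0---0
  m6 ⊆ -0--0,0---0,0-11-,00-1-
  m7 ⊆ 0-11-,00-1-
  m8 ⊆ 0---0 [E]
  m10 ⊆ 0---0 [E]
  m12 ⊆ --100,0---0
  m14 ⊆ 0---0,0-11-
  m15 ⊆ -1111,0-11-
  m16 ⊆ -0--0,-00--,10-0-
  m17 ⊆ -00--,1--01,1-0-1,10-0-
  m18 ⊆ -0--0,-00--
  m19 ⊆ -00--,1-0-1
  m20 ⊆ --100,-0--0,1-10-,10-0-
  m25 ⊆ 1--01,1-0-1,11--1
  m27 ⊆ 1-0-1,11--1
  m28 ⊆ --100,1-10-
  m29 ⊆ 1--01,1-10-,11--1
  m31 ⊆ -1111,11--1
E = {-00--, 0---0}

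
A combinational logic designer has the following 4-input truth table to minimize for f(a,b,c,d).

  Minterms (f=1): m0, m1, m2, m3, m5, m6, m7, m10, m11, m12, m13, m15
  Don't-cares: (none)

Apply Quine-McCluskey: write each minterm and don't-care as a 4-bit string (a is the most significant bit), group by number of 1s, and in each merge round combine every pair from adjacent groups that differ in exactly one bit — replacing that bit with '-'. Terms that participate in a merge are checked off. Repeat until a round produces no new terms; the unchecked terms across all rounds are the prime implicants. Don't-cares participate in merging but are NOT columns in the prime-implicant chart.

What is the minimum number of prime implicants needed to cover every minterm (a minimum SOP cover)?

Round 0: 0000✓ 0001✓ 0010✓ 0011✓ 0101✓ 0110✓ 0111✓ 1010✓ 1011✓ 1100✓ 1101✓ 1111✓
Round 1: -010✓ -011✓ -101✓ -111✓ 0-01✓ 0-10✓ 0-11✓ 00-0✓ 00-1✓ 000-✓ 001-✓ 01-1✓ 011-✓ 1-11✓ 101-✓ 11-1✓ 110-
Round 2: --11 -01- -1-1 0--1 0-1- 00--
PIs = {--11, -01-, -1-1, 0--1, 0-1-, 00--, 110-}
Coverage chart:
  m0: 00-- ←essential
  m1: 0--1,00--
  m2: -01-,0-1-,00--
  m3: --11,-01-,0--1,0-1-,00--
  m5: -1-1,0--1
  m6: 0-1- ←essential
  m7: --11,-1-1,0--1,0-1-
  m10: -01- ←essential
  m11: --11,-01-
  m12: 110- ←essential
  m13: -1-1,110-
  m15: --11,-1-1
Essential: -01-, 0-1-, 00--, 110-
Petrick residual → -1-1
Min cover (5 terms): b'c + bd + a'c + a'b' + abc'

5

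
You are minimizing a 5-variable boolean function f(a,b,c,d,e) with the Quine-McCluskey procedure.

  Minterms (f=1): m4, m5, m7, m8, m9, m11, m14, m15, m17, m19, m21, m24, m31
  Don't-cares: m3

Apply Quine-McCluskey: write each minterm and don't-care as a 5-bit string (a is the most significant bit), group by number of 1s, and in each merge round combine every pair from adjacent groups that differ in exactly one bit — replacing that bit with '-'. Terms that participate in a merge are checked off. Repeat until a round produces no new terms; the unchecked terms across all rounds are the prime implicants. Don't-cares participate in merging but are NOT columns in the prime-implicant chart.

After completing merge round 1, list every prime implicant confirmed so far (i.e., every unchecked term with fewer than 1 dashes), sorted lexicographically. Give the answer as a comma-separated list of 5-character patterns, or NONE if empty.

NONE

[col 0] 00011*, 00100*, 00101*, 00111*, 01000*, 01001*, 01011*, 01110*, 01111*, 10001*, 10011*, 10101*, 11000*, 11111*
[col 1] -0011, -0101, -1000, -1111, 0-011*, 0-111*, 00-11*, 001-1, 0010-, 01-11*, 010-1, 0100-, 0111-, 10-01, 100-1
[col 2] 0--11
Prime implicants: -0011, -0101, -1000, -1111, 0--11, 001-1, 0010-, 010-1, 0100-, 0111-, 10-01, 100-1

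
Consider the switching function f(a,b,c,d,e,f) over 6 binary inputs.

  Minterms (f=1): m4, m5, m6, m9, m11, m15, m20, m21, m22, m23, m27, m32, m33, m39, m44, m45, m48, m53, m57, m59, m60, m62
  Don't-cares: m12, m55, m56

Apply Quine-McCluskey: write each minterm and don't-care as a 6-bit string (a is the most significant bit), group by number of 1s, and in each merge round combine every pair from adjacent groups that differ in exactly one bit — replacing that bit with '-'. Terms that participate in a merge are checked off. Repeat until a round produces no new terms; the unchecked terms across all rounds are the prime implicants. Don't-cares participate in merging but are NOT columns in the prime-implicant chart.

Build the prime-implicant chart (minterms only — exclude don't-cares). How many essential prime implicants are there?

9

Round 0: 000100✓ 000101✓ 000110✓ 001001✓ 001011✓ 001100✓ 001111✓ 010100✓ 010101✓ 010110✓ 010111✓ 011011✓ 100000✓ 100001✓ 100111✓ 101100✓ 101101✓ 110000✓ 110101✓ 110111✓ 111000✓ 111001✓ 111011✓ 111100✓ 111110✓
Round 1: -01100 -10101✓ -10111✓ -11011 0-0100✓ 0-0101✓ 0-0110✓ 0-1011 00-100 0001-0✓ 00010-✓ 001-11 0010-1 0101-0✓ 0101-1✓ 01010-✓ 01011-✓ 1-0000 1-0111 1-1100 10000- 10110- 11-000 1101-1✓ 111-00 1110-1 11100- 1111-0
Round 2: -101-1 0-01-0 0-010- 0101--
PIs = {-01100, -101-1, -11011, 0-01-0, 0-010-, 0-1011, 00-100, 001-11, 0010-1, 0101--, 1-0000, 1-0111, 1-1100, 10000-, 10110-, 11-000, 111-00, 1110-1, 11100-, 1111-0}
Coverage chart:
  m4: 0-01-0,0-010-,00-100
  m5: 0-010- ←essential
  m6: 0-01-0 ←essential
  m9: 0010-1 ←essential
  m11: 0-1011,001-11,0010-1
  m15: 001-11 ←essential
  m20: 0-01-0,0-010-,0101--
  m21: -101-1,0-010-,0101--
  m22: 0-01-0,0101--
  m23: -101-1,0101--
  m27: -11011,0-1011
  m32: 1-0000,10000-
  m33: 10000- ←essential
  m39: 1-0111 ←essential
  m44: -01100,1-1100,10110-
  m45: 10110- ←essential
  m48: 1-0000,11-000
  m53: -101-1 ←essential
  m57: 1110-1,11100-
  m59: -11011,1110-1
  m60: 1-1100,111-00,1111-0
  m62: 1111-0 ←essential
Essential: -101-1, 0-01-0, 0-010-, 001-11, 0010-1, 1-0111, 10000-, 10110-, 1111-0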